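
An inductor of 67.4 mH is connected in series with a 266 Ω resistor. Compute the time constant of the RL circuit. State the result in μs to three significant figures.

τ ≈ 253 μs

τ = L/R = (6.740×10^-2 H)/(266 Ω) = 2.534×10^-4 s.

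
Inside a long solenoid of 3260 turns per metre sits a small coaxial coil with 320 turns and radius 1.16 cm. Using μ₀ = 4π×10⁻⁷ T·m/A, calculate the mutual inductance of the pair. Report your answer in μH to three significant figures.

The outer solenoid produces a uniform field B₁ = μ₀n₁I₁ across the inner coil,
so the flux linkage is N₂Φ = N₂B₁A₂ = μ₀n₁N₂A₂·I₁, giving M = μ₀n₁N₂A₂.
A₂ = πr² = π(1.160×10^-2 m)² = 4.227×10^-4 m².
M = (4π×10⁻⁷)(3260)(320)(4.227×10^-4) = 5.542×10^-4 H.

M ≈ 554 μH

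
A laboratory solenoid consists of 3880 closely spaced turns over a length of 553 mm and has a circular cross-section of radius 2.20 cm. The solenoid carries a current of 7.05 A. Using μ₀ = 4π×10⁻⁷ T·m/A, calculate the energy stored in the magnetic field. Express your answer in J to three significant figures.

U ≈ 1.29 J

A = πr² = π(2.200×10^-2 m)² = 1.521×10^-3 m².
L = μ₀N²A/ℓ = (4π×10⁻⁷)(3880)²(1.521×10^-3)/(0.553) = 5.202×10^-2 H.
U = ½LI² = ½(5.202×10^-2)(7.05)² = 1.293 J.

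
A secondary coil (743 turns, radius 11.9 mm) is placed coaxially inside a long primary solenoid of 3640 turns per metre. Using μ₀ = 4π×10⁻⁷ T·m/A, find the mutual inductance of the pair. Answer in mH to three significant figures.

The outer solenoid produces a uniform field B₁ = μ₀n₁I₁ across the inner coil,
so the flux linkage is N₂Φ = N₂B₁A₂ = μ₀n₁N₂A₂·I₁, giving M = μ₀n₁N₂A₂.
A₂ = πr² = π(1.190×10^-2 m)² = 4.449×10^-4 m².
M = (4π×10⁻⁷)(3640)(743)(4.449×10^-4) = 1.512×10^-3 H.

M ≈ 1.51 mH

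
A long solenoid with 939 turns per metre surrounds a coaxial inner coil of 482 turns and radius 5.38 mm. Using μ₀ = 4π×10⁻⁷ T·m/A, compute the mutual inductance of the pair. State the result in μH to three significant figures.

M ≈ 51.7 μH

The outer solenoid produces a uniform field B₁ = μ₀n₁I₁ across the inner coil,
so the flux linkage is N₂Φ = N₂B₁A₂ = μ₀n₁N₂A₂·I₁, giving M = μ₀n₁N₂A₂.
A₂ = πr² = π(5.380×10^-3 m)² = 9.093×10^-5 m².
M = (4π×10⁻⁷)(939)(482)(9.093×10^-5) = 5.172×10^-5 H.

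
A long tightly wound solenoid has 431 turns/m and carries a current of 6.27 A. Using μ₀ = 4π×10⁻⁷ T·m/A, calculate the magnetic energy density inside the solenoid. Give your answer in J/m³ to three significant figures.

B = μ₀nI = (4π×10⁻⁷)(431)(6.27) = 3.396×10^-3 T.
u = B²/(2μ₀) = (3.396×10^-3)²/(2×4π×10⁻⁷) = 4.588 J/m³.

u ≈ 4.59 J/m³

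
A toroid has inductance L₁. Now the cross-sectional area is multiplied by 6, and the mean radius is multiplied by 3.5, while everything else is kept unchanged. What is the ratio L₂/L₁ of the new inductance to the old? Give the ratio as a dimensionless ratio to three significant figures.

L₂/L₁ = 1.71

For a toroid, L ∝ μᵣN²A/R.
L₂/L₁ = (6) × (3.5)^-1 = 1.71.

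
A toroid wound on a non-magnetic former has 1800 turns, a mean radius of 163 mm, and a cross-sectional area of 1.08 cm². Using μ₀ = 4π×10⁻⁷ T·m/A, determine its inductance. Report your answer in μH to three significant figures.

For a thin toroid, L = μ₀N²A/(2πR).
L = (4π×10⁻⁷)(1800)²(1.080×10^-4) / (2π×0.163 m) = 4.293×10^-4 H.

L ≈ 429 μH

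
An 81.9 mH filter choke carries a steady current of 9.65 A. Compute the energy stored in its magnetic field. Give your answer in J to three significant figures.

U ≈ 3.81 J

Stored magnetic energy: U = ½LI².
U = ½(8.190×10^-2 H)(9.65 A)² = 3.813 J.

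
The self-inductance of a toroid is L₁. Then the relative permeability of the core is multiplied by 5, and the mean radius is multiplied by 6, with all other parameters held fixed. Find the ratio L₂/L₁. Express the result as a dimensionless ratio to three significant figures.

L₂/L₁ = 0.833

For a toroid, L ∝ μᵣN²A/R.
L₂/L₁ = (5) × (6)^-1 = 0.833.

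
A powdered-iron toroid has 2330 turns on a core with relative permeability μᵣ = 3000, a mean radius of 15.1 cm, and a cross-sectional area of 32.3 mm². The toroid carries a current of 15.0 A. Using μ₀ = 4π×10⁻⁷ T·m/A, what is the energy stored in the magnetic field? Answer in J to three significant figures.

L = μ₀μᵣN²A/(2πR) = (4π×10⁻⁷)(3000)(2330)²(3.230×10^-5)/(2π×0.151) = 0.6968 H.
U = ½LI² = ½(0.6968)(15.0)² = 78.39 J.

U ≈ 78.4 J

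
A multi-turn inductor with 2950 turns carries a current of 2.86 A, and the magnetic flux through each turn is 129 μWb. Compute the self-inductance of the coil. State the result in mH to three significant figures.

Self-inductance is defined by L = NΦ_B/I (flux linkage over current).
L = (2950)(1.290×10^-4 Wb)/(2.86 A) = 0.1331 H.

L ≈ 133 mH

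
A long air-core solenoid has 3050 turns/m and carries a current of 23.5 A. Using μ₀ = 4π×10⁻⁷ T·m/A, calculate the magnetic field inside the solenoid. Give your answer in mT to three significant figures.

B ≈ 90.1 mT

Inside a long solenoid, B = μ₀nI.
B = (4π×10⁻⁷)(3.050×10^3 m⁻¹)(23.5 A) = 9.007×10^-2 T.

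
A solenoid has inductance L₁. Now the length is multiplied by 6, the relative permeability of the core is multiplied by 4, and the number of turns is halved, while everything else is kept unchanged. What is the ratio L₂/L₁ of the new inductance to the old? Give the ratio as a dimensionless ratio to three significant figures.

For a solenoid, L ∝ μᵣN²A/ℓ.
L₂/L₁ = (6)^-1 × (4) × (0.5)^2 = 0.167.

L₂/L₁ = 0.167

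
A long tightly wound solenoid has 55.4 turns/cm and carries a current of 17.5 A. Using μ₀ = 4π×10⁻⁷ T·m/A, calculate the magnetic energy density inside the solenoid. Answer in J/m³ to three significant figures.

B = μ₀nI = (4π×10⁻⁷)(5.540×10^3)(17.5) = 0.1218 T.
u = B²/(2μ₀) = (0.1218)²/(2×4π×10⁻⁷) = 5.906×10^3 J/m³.

u ≈ 5910 J/m³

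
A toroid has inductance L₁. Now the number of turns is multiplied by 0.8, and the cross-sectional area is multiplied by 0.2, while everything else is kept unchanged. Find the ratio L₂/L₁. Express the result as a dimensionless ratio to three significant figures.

For a toroid, L ∝ μᵣN²A/R.
L₂/L₁ = (0.8)^2 × (0.2) = 0.128.

L₂/L₁ = 0.128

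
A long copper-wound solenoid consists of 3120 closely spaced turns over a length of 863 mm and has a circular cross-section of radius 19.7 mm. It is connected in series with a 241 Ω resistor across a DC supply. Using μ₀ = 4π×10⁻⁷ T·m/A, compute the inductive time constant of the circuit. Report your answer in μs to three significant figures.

A = πr² = π(1.970×10^-2 m)² = 1.219×10^-3 m².
L = μ₀N²A/ℓ = (4π×10⁻⁷)(3120)²(1.219×10^-3)/(0.863) = 1.728×10^-2 H.
τ = L/R = (1.728×10^-2)/(241) = 7.171×10^-5 s.

τ ≈ 71.7 μs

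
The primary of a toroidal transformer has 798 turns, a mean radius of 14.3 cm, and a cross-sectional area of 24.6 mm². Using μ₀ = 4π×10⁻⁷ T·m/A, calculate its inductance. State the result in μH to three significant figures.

L ≈ 21.9 μH

For a thin toroid, L = μ₀N²A/(2πR).
L = (4π×10⁻⁷)(798)²(2.460×10^-5) / (2π×0.143 m) = 2.191×10^-5 H.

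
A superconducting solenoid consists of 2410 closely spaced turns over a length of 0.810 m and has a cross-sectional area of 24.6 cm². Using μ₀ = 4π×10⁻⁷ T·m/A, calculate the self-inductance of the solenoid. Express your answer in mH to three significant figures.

L ≈ 22.2 mH

A = 24.6 cm² = 2.460×10^-3 m².
For a long solenoid, L = μ₀N²A/ℓ.
L = (4π×10⁻⁷)(2410)²(2.460×10^-3)/(0.81 m) = 2.217×10^-2 H.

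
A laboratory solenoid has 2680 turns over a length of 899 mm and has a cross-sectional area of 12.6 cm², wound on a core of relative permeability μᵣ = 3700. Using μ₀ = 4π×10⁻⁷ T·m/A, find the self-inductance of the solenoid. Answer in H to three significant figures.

A = 12.6 cm² = 1.260×10^-3 m².
For a long solenoid, L = μ₀μᵣN²A/ℓ.
L = (4π×10⁻⁷)(3700)(2680)²(1.260×10^-3)/(0.899 m) = 46.8 H.

L ≈ 46.8 H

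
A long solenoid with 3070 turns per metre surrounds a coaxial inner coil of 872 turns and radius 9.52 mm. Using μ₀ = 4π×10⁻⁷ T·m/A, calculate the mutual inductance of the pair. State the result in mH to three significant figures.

The outer solenoid produces a uniform field B₁ = μ₀n₁I₁ across the inner coil,
so the flux linkage is N₂Φ = N₂B₁A₂ = μ₀n₁N₂A₂·I₁, giving M = μ₀n₁N₂A₂.
A₂ = πr² = π(9.520×10^-3 m)² = 2.847×10^-4 m².
M = (4π×10⁻⁷)(3070)(872)(2.847×10^-4) = 9.578×10^-4 H.

M ≈ 0.958 mH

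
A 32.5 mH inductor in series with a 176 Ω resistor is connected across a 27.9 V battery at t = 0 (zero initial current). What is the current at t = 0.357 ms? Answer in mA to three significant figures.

τ = L/R = 3.250×10^-2/176 = 1.847×10^-4 s; final current I_∞ = ε/R = 27.9/176 = 0.1585 A.
I(t) = I_∞(1 − e^(−t/τ)) with t/τ = 1.933.
I = (0.1585)(1 − e^(−1.933)) = 0.1356 A.

I ≈ 136 mA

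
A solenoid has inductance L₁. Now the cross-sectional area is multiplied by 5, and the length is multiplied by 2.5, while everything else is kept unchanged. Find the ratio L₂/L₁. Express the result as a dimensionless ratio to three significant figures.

L₂/L₁ = 2.00

For a solenoid, L ∝ μᵣN²A/ℓ.
L₂/L₁ = (5) × (2.5)^-1 = 2.00.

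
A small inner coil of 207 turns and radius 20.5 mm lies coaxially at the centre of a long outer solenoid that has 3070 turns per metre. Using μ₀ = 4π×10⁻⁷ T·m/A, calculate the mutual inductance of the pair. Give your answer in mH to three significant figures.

M ≈ 1.05 mH

The outer solenoid produces a uniform field B₁ = μ₀n₁I₁ across the inner coil,
so the flux linkage is N₂Φ = N₂B₁A₂ = μ₀n₁N₂A₂·I₁, giving M = μ₀n₁N₂A₂.
A₂ = πr² = π(2.050×10^-2 m)² = 1.320×10^-3 m².
M = (4π×10⁻⁷)(3070)(207)(1.320×10^-3) = 1.054×10^-3 H.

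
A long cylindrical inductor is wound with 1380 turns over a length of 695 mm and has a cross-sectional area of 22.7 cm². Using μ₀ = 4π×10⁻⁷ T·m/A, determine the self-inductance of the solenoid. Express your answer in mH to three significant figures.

L ≈ 7.82 mH

A = 22.7 cm² = 2.270×10^-3 m².
For a long solenoid, L = μ₀N²A/ℓ.
L = (4π×10⁻⁷)(1380)²(2.270×10^-3)/(0.695 m) = 7.816×10^-3 H.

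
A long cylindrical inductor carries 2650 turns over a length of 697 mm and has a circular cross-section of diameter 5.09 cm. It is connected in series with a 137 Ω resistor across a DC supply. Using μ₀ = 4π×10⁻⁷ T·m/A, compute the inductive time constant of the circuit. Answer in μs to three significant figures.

τ ≈ 188 μs

A = π(d/2)² = π(2.545×10^-2 m)² = 2.0348×10^-3 m².
L = μ₀N²A/ℓ = (4π×10⁻⁷)(2650)²(2.0348×10^-3)/(0.697) = 2.576×10^-2 H.
τ = L/R = (2.576×10^-2)/(137) = 1.881×10^-4 s.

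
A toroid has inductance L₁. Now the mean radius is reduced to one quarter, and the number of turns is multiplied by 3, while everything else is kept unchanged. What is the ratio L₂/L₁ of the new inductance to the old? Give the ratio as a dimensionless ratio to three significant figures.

L₂/L₁ = 36.0

For a toroid, L ∝ μᵣN²A/R.
L₂/L₁ = (0.25)^-1 × (3)^2 = 36.0.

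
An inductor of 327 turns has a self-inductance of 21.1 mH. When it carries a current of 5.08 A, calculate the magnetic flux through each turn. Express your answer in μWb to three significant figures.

From L = NΦ_B/I, the flux per turn is Φ_B = LI/N.
Φ_B = (2.110×10^-2 H)(5.08 A)/327 = 3.278×10^-4 Wb.

Φ_B ≈ 328 μWb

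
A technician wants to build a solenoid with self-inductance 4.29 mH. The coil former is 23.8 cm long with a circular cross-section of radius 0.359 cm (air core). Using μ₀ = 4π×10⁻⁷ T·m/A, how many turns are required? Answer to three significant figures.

A = πr² = π(3.590×10^-3 m)² = 4.049×10^-5 m².
From L = μ₀N²A/ℓ, N = √(Lℓ / (μ₀A)).
N = √[(4.290×10^-3)(0.238) / ((4π×10⁻⁷)×4.049×10^-5)] = √(2.007×10^7) ≈ 4479.6.

N ≈ 4480 turns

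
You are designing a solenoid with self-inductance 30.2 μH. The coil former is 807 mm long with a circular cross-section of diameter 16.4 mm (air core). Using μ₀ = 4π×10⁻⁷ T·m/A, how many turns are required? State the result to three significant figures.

N ≈ 303 turns

A = π(d/2)² = π(8.200×10^-3 m)² = 2.112×10^-4 m².
From L = μ₀N²A/ℓ, N = √(Lℓ / (μ₀A)).
N = √[(3.020×10^-5)(0.807) / ((4π×10⁻⁷)×2.112×10^-4)] = √(9.181×10^4) ≈ 303.0.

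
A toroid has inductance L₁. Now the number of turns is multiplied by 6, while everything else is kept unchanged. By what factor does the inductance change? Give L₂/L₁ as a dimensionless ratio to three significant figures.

For a toroid, L ∝ μᵣN²A/R.
L₂/L₁ = (6)^2 = 36.0.

L₂/L₁ = 36.0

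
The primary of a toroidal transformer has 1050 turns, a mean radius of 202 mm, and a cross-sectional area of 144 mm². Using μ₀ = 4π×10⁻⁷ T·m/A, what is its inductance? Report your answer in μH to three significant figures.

For a thin toroid, L = μ₀N²A/(2πR).
L = (4π×10⁻⁷)(1050)²(1.440×10^-4) / (2π×0.202 m) = 1.572×10^-4 H.

L ≈ 157 μH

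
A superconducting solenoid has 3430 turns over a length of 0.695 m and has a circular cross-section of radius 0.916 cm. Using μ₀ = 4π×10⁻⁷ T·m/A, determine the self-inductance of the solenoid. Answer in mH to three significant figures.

L ≈ 5.61 mH

A = πr² = π(9.160×10^-3 m)² = 2.636×10^-4 m².
For a long solenoid, L = μ₀N²A/ℓ.
L = (4π×10⁻⁷)(3430)²(2.636×10^-4)/(0.695 m) = 5.607×10^-3 H.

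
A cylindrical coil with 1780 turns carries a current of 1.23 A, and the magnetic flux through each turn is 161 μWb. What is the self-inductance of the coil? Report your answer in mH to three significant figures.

L ≈ 233 mH

Self-inductance is defined by L = NΦ_B/I (flux linkage over current).
L = (1780)(1.610×10^-4 Wb)/(1.23 A) = 0.233 H.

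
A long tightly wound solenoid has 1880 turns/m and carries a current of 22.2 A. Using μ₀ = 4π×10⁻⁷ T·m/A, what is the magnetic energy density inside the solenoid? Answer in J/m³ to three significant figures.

B = μ₀nI = (4π×10⁻⁷)(1.880×10^3)(22.2) = 5.2447×10^-2 T.
u = B²/(2μ₀) = (5.2447×10^-2)²/(2×4π×10⁻⁷) = 1.094×10^3 J/m³.

u ≈ 1090 J/m³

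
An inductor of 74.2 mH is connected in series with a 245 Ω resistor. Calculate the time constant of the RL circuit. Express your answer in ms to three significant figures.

τ ≈ 0.303 ms

τ = L/R = (7.420×10^-2 H)/(245 Ω) = 3.029×10^-4 s.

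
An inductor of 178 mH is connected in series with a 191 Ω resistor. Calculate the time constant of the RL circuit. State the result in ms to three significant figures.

τ ≈ 0.932 ms

τ = L/R = (0.178 H)/(191 Ω) = 9.319×10^-4 s.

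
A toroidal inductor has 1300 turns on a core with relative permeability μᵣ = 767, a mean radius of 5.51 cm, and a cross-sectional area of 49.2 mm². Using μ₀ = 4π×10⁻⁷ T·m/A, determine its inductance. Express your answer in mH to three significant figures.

L ≈ 231 mH

For a thin toroid, L = μ₀μᵣN²A/(2πR).
L = (4π×10⁻⁷)(767)(1300)²(4.920×10^-5) / (2π×5.510×10^-2 m) = 0.23149 H.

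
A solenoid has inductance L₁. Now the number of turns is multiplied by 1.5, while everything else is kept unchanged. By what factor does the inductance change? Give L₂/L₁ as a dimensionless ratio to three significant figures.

L₂/L₁ = 2.25

For a solenoid, L ∝ μᵣN²A/ℓ.
L₂/L₁ = (1.5)^2 = 2.25.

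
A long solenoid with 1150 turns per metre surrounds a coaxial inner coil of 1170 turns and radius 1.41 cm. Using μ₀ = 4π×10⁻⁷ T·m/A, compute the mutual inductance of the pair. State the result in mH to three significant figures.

M ≈ 1.06 mH

The outer solenoid produces a uniform field B₁ = μ₀n₁I₁ across the inner coil,
so the flux linkage is N₂Φ = N₂B₁A₂ = μ₀n₁N₂A₂·I₁, giving M = μ₀n₁N₂A₂.
A₂ = πr² = π(1.410×10^-2 m)² = 6.246×10^-4 m².
M = (4π×10⁻⁷)(1150)(1170)(6.246×10^-4) = 1.056×10^-3 H.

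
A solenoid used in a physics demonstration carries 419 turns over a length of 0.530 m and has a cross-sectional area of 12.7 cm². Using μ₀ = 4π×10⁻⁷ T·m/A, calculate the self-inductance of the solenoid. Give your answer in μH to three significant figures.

A = 12.7 cm² = 1.270×10^-3 m².
For a long solenoid, L = μ₀N²A/ℓ.
L = (4π×10⁻⁷)(419)²(1.270×10^-3)/(0.53 m) = 5.286×10^-4 H.

L ≈ 529 μH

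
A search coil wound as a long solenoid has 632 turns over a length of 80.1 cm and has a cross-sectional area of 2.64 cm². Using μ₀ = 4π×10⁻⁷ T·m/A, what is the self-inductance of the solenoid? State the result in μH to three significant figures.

L ≈ 165 μH

A = 2.64 cm² = 2.640×10^-4 m².
For a long solenoid, L = μ₀N²A/ℓ.
L = (4π×10⁻⁷)(632)²(2.640×10^-4)/(0.801 m) = 1.654×10^-4 H.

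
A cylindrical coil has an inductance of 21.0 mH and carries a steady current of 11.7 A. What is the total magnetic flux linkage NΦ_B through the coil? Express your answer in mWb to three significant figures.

From L = NΦ_B/I, the flux linkage is NΦ_B = LI.
NΦ_B = (2.100×10^-2 H)(11.7 A) = 0.2457 Wb.

NΦ_B ≈ 246 mWb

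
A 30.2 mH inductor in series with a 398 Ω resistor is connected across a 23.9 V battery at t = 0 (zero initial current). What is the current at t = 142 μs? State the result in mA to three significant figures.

I ≈ 50.8 mA

τ = L/R = 3.020×10^-2/398 = 7.588×10^-5 s; final current I_∞ = ε/R = 23.9/398 = 6.005×10^-2 A.
I(t) = I_∞(1 − e^(−t/τ)) with t/τ = 1.871.
I = (6.005×10^-2)(1 − e^(−1.871)) = 5.081×10^-2 A.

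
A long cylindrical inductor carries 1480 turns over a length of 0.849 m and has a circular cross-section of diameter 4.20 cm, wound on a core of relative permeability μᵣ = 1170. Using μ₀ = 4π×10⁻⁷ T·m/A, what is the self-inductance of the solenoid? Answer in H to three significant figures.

L ≈ 5.26 H

A = π(d/2)² = π(2.100×10^-2 m)² = 1.385×10^-3 m².
For a long solenoid, L = μ₀μᵣN²A/ℓ.
L = (4π×10⁻⁷)(1170)(1480)²(1.385×10^-3)/(0.849 m) = 5.255 H.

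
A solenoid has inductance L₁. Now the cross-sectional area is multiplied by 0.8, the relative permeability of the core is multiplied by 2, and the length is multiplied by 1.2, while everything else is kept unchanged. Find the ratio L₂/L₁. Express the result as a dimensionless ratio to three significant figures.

L₂/L₁ = 1.33

For a solenoid, L ∝ μᵣN²A/ℓ.
L₂/L₁ = (0.8) × (2) × (1.2)^-1 = 1.33.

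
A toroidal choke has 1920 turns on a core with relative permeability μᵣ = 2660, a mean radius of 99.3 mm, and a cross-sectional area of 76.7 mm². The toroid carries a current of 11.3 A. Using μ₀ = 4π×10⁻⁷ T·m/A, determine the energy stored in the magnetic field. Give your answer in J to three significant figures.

L = μ₀μᵣN²A/(2πR) = (4π×10⁻⁷)(2660)(1920)²(7.670×10^-5)/(2π×9.930×10^-2) = 1.5148 H.
U = ½LI² = ½(1.5148)(11.3)² = 96.71 J.

U ≈ 96.7 J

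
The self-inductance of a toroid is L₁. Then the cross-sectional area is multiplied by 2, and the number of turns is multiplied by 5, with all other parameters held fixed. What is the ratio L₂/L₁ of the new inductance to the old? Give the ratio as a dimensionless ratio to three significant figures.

For a toroid, L ∝ μᵣN²A/R.
L₂/L₁ = (2) × (5)^2 = 50.0.

L₂/L₁ = 50.0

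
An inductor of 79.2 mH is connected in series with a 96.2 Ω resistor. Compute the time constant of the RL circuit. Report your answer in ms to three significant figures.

τ = L/R = (7.920×10^-2 H)/(96.2 Ω) = 8.233×10^-4 s.

τ ≈ 0.823 ms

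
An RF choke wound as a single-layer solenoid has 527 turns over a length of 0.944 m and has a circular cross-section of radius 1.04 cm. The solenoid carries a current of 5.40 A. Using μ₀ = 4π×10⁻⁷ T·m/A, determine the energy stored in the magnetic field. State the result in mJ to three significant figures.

U ≈ 1.83 mJ

A = πr² = π(1.040×10^-2 m)² = 3.398×10^-4 m².
L = μ₀N²A/ℓ = (4π×10⁻⁷)(527)²(3.398×10^-4)/(0.944) = 1.256×10^-4 H.
U = ½LI² = ½(1.256×10^-4)(5.40)² = 1.832×10^-3 J.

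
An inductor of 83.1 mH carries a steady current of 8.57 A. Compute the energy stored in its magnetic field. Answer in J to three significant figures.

Stored magnetic energy: U = ½LI².
U = ½(8.310×10^-2 H)(8.57 A)² = 3.052 J.

U ≈ 3.05 J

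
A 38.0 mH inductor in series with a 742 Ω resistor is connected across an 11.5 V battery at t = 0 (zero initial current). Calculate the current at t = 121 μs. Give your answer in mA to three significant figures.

τ = L/R = 3.800×10^-2/742 = 5.121×10^-5 s; final current I_∞ = ε/R = 11.5/742 = 1.550×10^-2 A.
I(t) = I_∞(1 − e^(−t/τ)) with t/τ = 2.363.
I = (1.550×10^-2)(1 − e^(−2.363)) = 1.404×10^-2 A.

I ≈ 14.0 mA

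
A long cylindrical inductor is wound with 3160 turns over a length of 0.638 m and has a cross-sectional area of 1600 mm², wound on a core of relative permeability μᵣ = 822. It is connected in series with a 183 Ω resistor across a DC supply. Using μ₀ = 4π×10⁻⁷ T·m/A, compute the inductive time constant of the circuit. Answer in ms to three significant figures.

A = 1600 mm² = 1.600×10^-3 m².
L = μ₀μᵣN²A/ℓ = (4π×10⁻⁷)(822)(3160)²(1.600×10^-3)/(0.638) = 25.87 H.
τ = L/R = (25.87)/(183) = 0.1414 s.

τ ≈ 141 ms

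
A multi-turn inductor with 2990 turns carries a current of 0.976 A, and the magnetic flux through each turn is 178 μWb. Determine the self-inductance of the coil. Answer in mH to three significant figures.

Self-inductance is defined by L = NΦ_B/I (flux linkage over current).
L = (2990)(1.780×10^-4 Wb)/(0.976 A) = 0.5453 H.

L ≈ 545 mH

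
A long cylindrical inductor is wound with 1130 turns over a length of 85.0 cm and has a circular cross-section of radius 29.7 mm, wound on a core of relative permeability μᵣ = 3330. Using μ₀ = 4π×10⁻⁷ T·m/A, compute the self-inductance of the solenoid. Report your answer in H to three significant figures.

L ≈ 17.4 H

A = πr² = π(2.970×10^-2 m)² = 2.771×10^-3 m².
For a long solenoid, L = μ₀μᵣN²A/ℓ.
L = (4π×10⁻⁷)(3330)(1130)²(2.771×10^-3)/(0.85 m) = 17.42 H.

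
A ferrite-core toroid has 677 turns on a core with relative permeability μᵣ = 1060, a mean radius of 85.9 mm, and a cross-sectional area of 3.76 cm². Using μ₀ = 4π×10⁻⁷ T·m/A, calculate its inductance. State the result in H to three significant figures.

For a thin toroid, L = μ₀μᵣN²A/(2πR).
L = (4π×10⁻⁷)(1060)(677)²(3.760×10^-4) / (2π×8.590×10^-2 m) = 0.4253 H.

L ≈ 0.425 H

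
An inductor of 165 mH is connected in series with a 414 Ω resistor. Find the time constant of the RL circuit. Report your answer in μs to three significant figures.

τ ≈ 399 μs

τ = L/R = (0.165 H)/(414 Ω) = 3.986×10^-4 s.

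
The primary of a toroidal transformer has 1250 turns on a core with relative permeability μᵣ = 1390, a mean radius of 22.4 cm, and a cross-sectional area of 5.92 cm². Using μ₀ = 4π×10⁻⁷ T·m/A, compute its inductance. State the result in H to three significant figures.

For a thin toroid, L = μ₀μᵣN²A/(2πR).
L = (4π×10⁻⁷)(1390)(1250)²(5.920×10^-4) / (2π×0.224 m) = 1.148 H.

L ≈ 1.15 H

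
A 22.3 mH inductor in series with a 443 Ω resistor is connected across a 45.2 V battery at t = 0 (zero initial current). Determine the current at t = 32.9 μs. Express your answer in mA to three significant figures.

I ≈ 49.0 mA

τ = L/R = 2.230×10^-2/443 = 5.034×10^-5 s; final current I_∞ = ε/R = 45.2/443 = 0.102 A.
I(t) = I_∞(1 − e^(−t/τ)) with t/τ = 0.654.
I = (0.102)(1 − e^(−0.654)) = 4.896×10^-2 A.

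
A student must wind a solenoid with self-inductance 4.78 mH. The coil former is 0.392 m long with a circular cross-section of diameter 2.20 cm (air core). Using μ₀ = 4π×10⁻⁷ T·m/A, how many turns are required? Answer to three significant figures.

A = π(d/2)² = π(1.100×10^-2 m)² = 3.801×10^-4 m².
From L = μ₀N²A/ℓ, N = √(Lℓ / (μ₀A)).
N = √[(4.780×10^-3)(0.392) / ((4π×10⁻⁷)×3.801×10^-4)] = √(3.923×10^6) ≈ 1980.5.

N ≈ 1980 turns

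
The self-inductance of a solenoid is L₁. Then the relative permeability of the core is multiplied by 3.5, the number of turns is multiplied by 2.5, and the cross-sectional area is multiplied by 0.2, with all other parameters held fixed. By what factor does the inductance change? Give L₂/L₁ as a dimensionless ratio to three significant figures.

For a solenoid, L ∝ μᵣN²A/ℓ.
L₂/L₁ = (3.5) × (2.5)^2 × (0.2) = 4.38.

L₂/L₁ = 4.38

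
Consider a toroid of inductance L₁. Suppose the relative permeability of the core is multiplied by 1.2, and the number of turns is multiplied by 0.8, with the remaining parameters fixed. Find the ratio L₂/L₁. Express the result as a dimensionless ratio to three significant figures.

For a toroid, L ∝ μᵣN²A/R.
L₂/L₁ = (1.2) × (0.8)^2 = 0.768.

L₂/L₁ = 0.768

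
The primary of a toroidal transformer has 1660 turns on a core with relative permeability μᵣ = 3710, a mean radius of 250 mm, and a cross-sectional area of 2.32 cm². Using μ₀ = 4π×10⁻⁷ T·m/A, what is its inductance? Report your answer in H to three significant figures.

L ≈ 1.90 H

For a thin toroid, L = μ₀μᵣN²A/(2πR).
L = (4π×10⁻⁷)(3710)(1660)²(2.320×10^-4) / (2π×0.25 m) = 1.897 H.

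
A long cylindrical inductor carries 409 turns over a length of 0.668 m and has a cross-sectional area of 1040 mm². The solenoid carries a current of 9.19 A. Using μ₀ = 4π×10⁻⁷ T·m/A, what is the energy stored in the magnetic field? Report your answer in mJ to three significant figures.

U ≈ 13.8 mJ

A = 1040 mm² = 1.040×10^-3 m².
L = μ₀N²A/ℓ = (4π×10⁻⁷)(409)²(1.040×10^-3)/(0.668) = 3.273×10^-4 H.
U = ½LI² = ½(3.273×10^-4)(9.19)² = 1.382×10^-2 J.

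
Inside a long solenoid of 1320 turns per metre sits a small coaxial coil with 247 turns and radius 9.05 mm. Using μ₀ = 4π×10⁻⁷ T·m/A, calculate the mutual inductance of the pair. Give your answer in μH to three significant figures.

M ≈ 105 μH

The outer solenoid produces a uniform field B₁ = μ₀n₁I₁ across the inner coil,
so the flux linkage is N₂Φ = N₂B₁A₂ = μ₀n₁N₂A₂·I₁, giving M = μ₀n₁N₂A₂.
A₂ = πr² = π(9.050×10^-3 m)² = 2.573×10^-4 m².
M = (4π×10⁻⁷)(1320)(247)(2.573×10^-4) = 1.054×10^-4 H.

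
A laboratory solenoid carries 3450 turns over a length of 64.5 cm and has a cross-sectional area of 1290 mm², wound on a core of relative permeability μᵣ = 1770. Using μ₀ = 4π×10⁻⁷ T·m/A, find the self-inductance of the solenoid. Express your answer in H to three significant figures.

L ≈ 52.9 H

A = 1290 mm² = 1.290×10^-3 m².
For a long solenoid, L = μ₀μᵣN²A/ℓ.
L = (4π×10⁻⁷)(1770)(3450)²(1.290×10^-3)/(0.645 m) = 52.948 H.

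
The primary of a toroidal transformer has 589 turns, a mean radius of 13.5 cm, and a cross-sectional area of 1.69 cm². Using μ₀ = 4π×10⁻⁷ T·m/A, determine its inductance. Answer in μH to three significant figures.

For a thin toroid, L = μ₀N²A/(2πR).
L = (4π×10⁻⁷)(589)²(1.690×10^-4) / (2π×0.135 m) = 8.686×10^-5 H.

L ≈ 86.9 μH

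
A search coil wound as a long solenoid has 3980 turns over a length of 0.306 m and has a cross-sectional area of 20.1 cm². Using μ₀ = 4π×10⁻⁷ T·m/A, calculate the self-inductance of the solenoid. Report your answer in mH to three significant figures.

A = 20.1 cm² = 2.010×10^-3 m².
For a long solenoid, L = μ₀N²A/ℓ.
L = (4π×10⁻⁷)(3980)²(2.010×10^-3)/(0.306 m) = 0.1308 H.

L ≈ 131 mH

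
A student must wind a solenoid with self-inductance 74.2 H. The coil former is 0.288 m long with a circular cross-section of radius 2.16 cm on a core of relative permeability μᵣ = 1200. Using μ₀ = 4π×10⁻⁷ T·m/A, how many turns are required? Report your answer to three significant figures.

A = πr² = π(2.160×10^-2 m)² = 1.466×10^-3 m².
From L = μ₀μᵣN²A/ℓ, N = √(Lℓ / (μ₀μᵣA)).
N = √[(74.2)(0.288) / ((4π×10⁻⁷)(1200)×1.466×10^-3)] = √(9.668×10^6) ≈ 3109.4.

N ≈ 3110 turns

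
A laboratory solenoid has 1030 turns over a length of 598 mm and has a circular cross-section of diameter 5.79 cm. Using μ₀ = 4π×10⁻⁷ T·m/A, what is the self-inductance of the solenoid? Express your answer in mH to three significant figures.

A = π(d/2)² = π(2.895×10^-2 m)² = 2.633×10^-3 m².
For a long solenoid, L = μ₀N²A/ℓ.
L = (4π×10⁻⁷)(1030)²(2.633×10^-3)/(0.598 m) = 5.870×10^-3 H.

L ≈ 5.87 mH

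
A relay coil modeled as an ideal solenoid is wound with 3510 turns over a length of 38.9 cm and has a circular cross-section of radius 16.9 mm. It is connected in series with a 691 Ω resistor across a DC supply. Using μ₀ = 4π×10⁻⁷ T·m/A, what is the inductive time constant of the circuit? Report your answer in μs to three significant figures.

A = πr² = π(1.690×10^-2 m)² = 8.973×10^-4 m².
L = μ₀N²A/ℓ = (4π×10⁻⁷)(3510)²(8.973×10^-4)/(0.389) = 3.571×10^-2 H.
τ = L/R = (3.571×10^-2)/(691) = 5.168×10^-5 s.

τ ≈ 51.7 μs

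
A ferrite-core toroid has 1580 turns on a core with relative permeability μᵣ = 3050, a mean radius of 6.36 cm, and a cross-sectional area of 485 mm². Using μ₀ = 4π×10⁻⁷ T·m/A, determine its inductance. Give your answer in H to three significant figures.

For a thin toroid, L = μ₀μᵣN²A/(2πR).
L = (4π×10⁻⁷)(3050)(1580)²(4.850×10^-4) / (2π×6.360×10^-2 m) = 11.61 H.

L ≈ 11.6 H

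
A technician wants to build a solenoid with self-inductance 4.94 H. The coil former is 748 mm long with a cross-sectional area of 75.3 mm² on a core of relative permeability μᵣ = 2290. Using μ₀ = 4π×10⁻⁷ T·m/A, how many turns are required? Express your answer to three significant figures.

A = 75.3 mm² = 7.530×10^-5 m².
From L = μ₀μᵣN²A/ℓ, N = √(Lℓ / (μ₀μᵣA)).
N = √[(4.94)(0.748) / ((4π×10⁻⁷)(2290)×7.530×10^-5)] = √(1.705×10^7) ≈ 4129.5.

N ≈ 4130 turns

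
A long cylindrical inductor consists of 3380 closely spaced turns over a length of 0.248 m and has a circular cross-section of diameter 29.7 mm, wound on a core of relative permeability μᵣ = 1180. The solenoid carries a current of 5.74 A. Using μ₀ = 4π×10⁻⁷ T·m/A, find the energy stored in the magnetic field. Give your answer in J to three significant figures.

U ≈ 780 J

A = π(d/2)² = π(1.485×10^-2 m)² = 6.928×10^-4 m².
L = μ₀μᵣN²A/ℓ = (4π×10⁻⁷)(1180)(3380)²(6.928×10^-4)/(0.248) = 47.32 H.
U = ½LI² = ½(47.32)(5.74)² = 779.6 J.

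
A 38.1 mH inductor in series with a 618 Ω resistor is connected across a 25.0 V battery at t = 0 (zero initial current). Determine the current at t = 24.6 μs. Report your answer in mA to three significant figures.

τ = L/R = 3.810×10^-2/618 = 6.165×10^-5 s; final current I_∞ = ε/R = 25.0/618 = 4.045×10^-2 A.
I(t) = I_∞(1 − e^(−t/τ)) with t/τ = 0.399.
I = (4.045×10^-2)(1 − e^(−0.399)) = 1.331×10^-2 A.

I ≈ 13.3 mA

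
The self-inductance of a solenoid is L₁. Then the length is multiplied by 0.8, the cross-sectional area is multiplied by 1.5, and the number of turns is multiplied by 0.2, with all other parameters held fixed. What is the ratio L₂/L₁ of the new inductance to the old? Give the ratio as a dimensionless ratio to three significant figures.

L₂/L₁ = 0.0750

For a solenoid, L ∝ μᵣN²A/ℓ.
L₂/L₁ = (0.8)^-1 × (1.5) × (0.2)^2 = 0.0750.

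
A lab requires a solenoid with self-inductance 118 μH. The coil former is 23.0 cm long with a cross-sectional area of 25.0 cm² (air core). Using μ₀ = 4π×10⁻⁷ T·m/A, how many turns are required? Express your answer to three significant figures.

N ≈ 93 turns

A = 25.0 cm² = 2.500×10^-3 m².
From L = μ₀N²A/ℓ, N = √(Lℓ / (μ₀A)).
N = √[(1.180×10^-4)(0.23) / ((4π×10⁻⁷)×2.500×10^-3)] = √(8.639×10^3) ≈ 92.9.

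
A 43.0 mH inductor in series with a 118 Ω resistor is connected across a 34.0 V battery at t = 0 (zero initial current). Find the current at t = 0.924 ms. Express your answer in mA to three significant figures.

τ = L/R = 4.300×10^-2/118 = 3.644×10^-4 s; final current I_∞ = ε/R = 34.0/118 = 0.2881 A.
I(t) = I_∞(1 − e^(−t/τ)) with t/τ = 2.536.
I = (0.2881)(1 − e^(−2.536)) = 0.2653 A.

I ≈ 265 mA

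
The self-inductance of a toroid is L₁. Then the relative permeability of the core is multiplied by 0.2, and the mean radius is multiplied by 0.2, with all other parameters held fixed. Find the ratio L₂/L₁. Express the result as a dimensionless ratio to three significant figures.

L₂/L₁ = 1.00

For a toroid, L ∝ μᵣN²A/R.
L₂/L₁ = (0.2) × (0.2)^-1 = 1.00.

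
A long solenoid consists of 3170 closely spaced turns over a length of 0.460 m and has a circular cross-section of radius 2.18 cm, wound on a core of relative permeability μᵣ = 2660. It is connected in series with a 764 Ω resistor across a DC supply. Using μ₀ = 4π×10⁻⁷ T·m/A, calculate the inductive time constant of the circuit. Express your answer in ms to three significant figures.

A = πr² = π(2.180×10^-2 m)² = 1.493×10^-3 m².
L = μ₀μᵣN²A/ℓ = (4π×10⁻⁷)(2660)(3170)²(1.493×10^-3)/(0.46) = 109 H.
τ = L/R = (109)/(764) = 0.1427 s.

τ ≈ 143 ms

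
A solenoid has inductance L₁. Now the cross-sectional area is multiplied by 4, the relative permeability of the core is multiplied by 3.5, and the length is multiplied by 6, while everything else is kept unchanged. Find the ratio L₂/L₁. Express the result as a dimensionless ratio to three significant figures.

For a solenoid, L ∝ μᵣN²A/ℓ.
L₂/L₁ = (4) × (3.5) × (6)^-1 = 2.33.

L₂/L₁ = 2.33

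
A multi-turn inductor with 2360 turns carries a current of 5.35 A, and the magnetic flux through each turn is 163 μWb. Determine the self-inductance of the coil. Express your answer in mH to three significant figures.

Self-inductance is defined by L = NΦ_B/I (flux linkage over current).
L = (2360)(1.630×10^-4 Wb)/(5.35 A) = 7.190×10^-2 H.

L ≈ 71.9 mH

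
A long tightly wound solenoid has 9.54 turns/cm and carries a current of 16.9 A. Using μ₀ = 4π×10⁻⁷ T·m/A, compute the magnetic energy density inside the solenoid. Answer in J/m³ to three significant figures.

B = μ₀nI = (4π×10⁻⁷)(954)(16.9) = 2.026×10^-2 T.
u = B²/(2μ₀) = (2.026×10^-2)²/(2×4π×10⁻⁷) = 163.3 J/m³.

u ≈ 163 J/m³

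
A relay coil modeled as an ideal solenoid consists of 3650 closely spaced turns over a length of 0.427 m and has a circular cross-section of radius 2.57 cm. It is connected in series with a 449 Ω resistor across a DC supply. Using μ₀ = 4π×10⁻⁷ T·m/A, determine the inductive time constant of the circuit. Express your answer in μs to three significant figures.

τ ≈ 181 μs

A = πr² = π(2.570×10^-2 m)² = 2.07499×10^-3 m².
L = μ₀N²A/ℓ = (4π×10⁻⁷)(3650)²(2.07499×10^-3)/(0.427) = 8.135×10^-2 H.
τ = L/R = (8.135×10^-2)/(449) = 1.812×10^-4 s.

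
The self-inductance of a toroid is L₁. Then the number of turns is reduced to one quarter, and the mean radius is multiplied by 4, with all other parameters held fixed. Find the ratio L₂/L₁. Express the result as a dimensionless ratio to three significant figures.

L₂/L₁ = 0.0156

For a toroid, L ∝ μᵣN²A/R.
L₂/L₁ = (0.25)^2 × (4)^-1 = 0.0156.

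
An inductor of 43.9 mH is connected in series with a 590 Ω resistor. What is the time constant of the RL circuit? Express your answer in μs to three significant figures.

τ ≈ 74.4 μs

τ = L/R = (4.390×10^-2 H)/(590 Ω) = 7.441×10^-5 s.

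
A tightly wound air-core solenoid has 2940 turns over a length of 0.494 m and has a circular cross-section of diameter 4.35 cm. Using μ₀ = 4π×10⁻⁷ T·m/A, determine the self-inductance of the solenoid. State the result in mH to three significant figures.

A = π(d/2)² = π(2.175×10^-2 m)² = 1.486×10^-3 m².
For a long solenoid, L = μ₀N²A/ℓ.
L = (4π×10⁻⁷)(2940)²(1.486×10^-3)/(0.494 m) = 3.268×10^-2 H.

L ≈ 32.7 mH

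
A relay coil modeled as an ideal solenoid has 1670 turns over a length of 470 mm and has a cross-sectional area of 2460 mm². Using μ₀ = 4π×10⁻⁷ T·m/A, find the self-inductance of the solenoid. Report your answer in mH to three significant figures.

L ≈ 18.3 mH

A = 2460 mm² = 2.460×10^-3 m².
For a long solenoid, L = μ₀N²A/ℓ.
L = (4π×10⁻⁷)(1670)²(2.460×10^-3)/(0.47 m) = 1.834×10^-2 H.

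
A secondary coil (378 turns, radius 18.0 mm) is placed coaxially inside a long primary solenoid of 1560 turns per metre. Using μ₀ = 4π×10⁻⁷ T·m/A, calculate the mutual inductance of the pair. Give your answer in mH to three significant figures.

The outer solenoid produces a uniform field B₁ = μ₀n₁I₁ across the inner coil,
so the flux linkage is N₂Φ = N₂B₁A₂ = μ₀n₁N₂A₂·I₁, giving M = μ₀n₁N₂A₂.
A₂ = πr² = π(1.800×10^-2 m)² = 1.018×10^-3 m².
M = (4π×10⁻⁷)(1560)(378)(1.018×10^-3) = 7.543×10^-4 H.

M ≈ 0.754 mH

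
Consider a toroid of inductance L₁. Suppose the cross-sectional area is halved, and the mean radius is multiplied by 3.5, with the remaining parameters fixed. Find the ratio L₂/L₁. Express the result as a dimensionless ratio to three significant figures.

For a toroid, L ∝ μᵣN²A/R.
L₂/L₁ = (0.5) × (3.5)^-1 = 0.143.

L₂/L₁ = 0.143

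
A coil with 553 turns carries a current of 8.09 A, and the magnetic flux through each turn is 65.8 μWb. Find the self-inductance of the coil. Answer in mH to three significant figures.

L ≈ 4.50 mH

Self-inductance is defined by L = NΦ_B/I (flux linkage over current).
L = (553)(6.580×10^-5 Wb)/(8.09 A) = 4.498×10^-3 H.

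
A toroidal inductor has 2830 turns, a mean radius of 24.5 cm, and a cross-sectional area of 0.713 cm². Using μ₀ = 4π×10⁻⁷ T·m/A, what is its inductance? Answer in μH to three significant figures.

For a thin toroid, L = μ₀N²A/(2πR).
L = (4π×10⁻⁷)(2830)²(7.130×10^-5) / (2π×0.245 m) = 4.662×10^-4 H.

L ≈ 466 μH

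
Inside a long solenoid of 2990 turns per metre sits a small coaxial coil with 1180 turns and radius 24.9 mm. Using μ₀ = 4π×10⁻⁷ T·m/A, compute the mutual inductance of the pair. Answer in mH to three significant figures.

The outer solenoid produces a uniform field B₁ = μ₀n₁I₁ across the inner coil,
so the flux linkage is N₂Φ = N₂B₁A₂ = μ₀n₁N₂A₂·I₁, giving M = μ₀n₁N₂A₂.
A₂ = πr² = π(2.490×10^-2 m)² = 1.948×10^-3 m².
M = (4π×10⁻⁷)(2990)(1180)(1.948×10^-3) = 8.636×10^-3 H.

M ≈ 8.64 mH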